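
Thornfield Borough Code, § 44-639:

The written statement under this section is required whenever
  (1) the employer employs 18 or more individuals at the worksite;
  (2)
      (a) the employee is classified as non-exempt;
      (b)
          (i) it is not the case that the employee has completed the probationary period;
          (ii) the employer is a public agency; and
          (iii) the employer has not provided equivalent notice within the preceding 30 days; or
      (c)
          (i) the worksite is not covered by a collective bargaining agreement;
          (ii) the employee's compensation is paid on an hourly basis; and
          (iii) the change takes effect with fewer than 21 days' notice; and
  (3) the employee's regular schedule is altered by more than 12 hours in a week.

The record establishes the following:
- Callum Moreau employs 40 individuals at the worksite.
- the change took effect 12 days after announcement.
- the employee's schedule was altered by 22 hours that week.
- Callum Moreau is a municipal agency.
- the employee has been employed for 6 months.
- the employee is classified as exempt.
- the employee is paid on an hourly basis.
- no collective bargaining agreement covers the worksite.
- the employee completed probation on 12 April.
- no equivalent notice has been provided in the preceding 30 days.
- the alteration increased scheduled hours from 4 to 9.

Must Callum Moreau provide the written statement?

Yes — required.

(1) ≥ 18 at site — holds.
(a) non-exempt — fails.
(i) not (past probation) — not satisfied.
(ii) public agency — satisfied.
(iii) no recent notice — holds.
(b) = F AND T AND T = false.
(i) no CBA — holds.
(ii) hourly-paid — holds.
(iii) < 21 days' notice — holds.
(c): T AND T AND T → true.
(2): F OR F OR T → true.
(3) schedule shift > 12h — met.
Overall = T AND T AND T = true.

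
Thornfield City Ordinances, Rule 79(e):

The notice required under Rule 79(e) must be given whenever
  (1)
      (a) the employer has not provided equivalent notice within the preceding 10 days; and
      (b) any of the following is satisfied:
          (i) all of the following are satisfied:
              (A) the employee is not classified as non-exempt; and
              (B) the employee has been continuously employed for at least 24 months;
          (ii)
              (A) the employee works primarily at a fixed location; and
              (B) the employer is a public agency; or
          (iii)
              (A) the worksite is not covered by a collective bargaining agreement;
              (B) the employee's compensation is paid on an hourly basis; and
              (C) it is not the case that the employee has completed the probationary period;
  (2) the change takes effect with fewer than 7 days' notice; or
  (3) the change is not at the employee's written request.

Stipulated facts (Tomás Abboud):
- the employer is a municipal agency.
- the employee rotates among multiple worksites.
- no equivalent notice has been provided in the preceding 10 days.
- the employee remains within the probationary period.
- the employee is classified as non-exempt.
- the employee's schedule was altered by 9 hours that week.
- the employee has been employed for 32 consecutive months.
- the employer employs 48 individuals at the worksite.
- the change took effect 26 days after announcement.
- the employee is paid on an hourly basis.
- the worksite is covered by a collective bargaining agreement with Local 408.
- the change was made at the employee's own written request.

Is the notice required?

(a) no recent notice — met.
(A) not (non-exempt) — not met.
(B) tenure ≥ 24 mo. — holds.
So (i) is not satisfied (F AND T).
(A) fixed location — not satisfied.
(B) public agency — met.
(ii) = F AND T = false.
(A) no CBA — fails.
(B) hourly-paid — holds.
(C) not (past probation) — satisfied.
So (iii) is not satisfied (F AND T AND T).
(b): F OR F OR F → false.
So (1) is not satisfied (T AND F).
(2) < 7 days' notice — fails.
(3) not employee-requested — not satisfied.
Overall = F OR F OR F = false.

No — not required.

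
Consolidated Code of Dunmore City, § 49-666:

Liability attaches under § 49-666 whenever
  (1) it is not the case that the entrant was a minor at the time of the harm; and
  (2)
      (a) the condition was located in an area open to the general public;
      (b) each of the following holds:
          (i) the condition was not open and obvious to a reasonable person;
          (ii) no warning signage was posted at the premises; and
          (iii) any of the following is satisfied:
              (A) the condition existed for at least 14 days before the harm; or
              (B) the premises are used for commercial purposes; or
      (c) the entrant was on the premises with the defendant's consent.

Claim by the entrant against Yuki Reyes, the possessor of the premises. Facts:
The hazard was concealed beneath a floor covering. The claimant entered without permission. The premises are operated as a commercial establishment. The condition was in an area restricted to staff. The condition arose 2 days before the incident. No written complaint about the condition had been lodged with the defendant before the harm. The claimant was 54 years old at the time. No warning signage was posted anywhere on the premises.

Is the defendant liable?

Yes — liable.

(1) not (entrant a minor) — met.
(a) public area — not met.
(i) not open/obvious — holds.
(ii) no signage posted — met.
(A) condition ≥14 days old — not met.
(B) commercial use — satisfied.
So (iii) is satisfied (F OR T).
So (b) is satisfied (T AND T AND T).
(c) consent to enter — fails.
So (2) is satisfied (F OR T OR F).
Overall: T AND T → true.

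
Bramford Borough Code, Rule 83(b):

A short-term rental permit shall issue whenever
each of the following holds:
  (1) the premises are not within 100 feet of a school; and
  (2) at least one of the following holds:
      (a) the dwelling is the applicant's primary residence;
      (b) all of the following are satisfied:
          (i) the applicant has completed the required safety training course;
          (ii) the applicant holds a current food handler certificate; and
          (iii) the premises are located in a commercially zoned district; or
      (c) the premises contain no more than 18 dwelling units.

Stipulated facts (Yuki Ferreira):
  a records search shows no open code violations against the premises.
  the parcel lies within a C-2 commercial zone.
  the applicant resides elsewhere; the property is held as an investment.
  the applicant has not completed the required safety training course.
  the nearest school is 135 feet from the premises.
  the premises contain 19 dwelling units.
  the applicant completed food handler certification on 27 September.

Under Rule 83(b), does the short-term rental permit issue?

No — denied.

(1) ≥100 ft from school — satisfied.
(a) primary residence — fails.
(i) safety training — not satisfied.
(ii) food handler cert. — met.
(iii) commercially zoned — holds.
(b) = F AND T AND T = false.
(c) ≤ 18 units — fails.
(2): F OR F OR F → false.
Overall = T AND F = false.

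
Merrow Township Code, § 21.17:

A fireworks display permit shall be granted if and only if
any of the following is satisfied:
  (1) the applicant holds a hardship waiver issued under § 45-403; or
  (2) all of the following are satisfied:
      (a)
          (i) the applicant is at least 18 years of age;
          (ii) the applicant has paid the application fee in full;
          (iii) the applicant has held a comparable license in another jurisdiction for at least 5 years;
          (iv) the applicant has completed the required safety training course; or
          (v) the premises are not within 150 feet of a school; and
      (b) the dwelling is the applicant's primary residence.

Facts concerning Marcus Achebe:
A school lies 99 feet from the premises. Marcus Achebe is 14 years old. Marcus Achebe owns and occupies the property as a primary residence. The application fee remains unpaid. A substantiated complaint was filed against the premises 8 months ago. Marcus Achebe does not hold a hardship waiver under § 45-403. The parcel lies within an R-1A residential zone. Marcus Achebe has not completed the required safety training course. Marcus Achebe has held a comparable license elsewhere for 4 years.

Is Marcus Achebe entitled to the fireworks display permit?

(1) hardship waiver — fails.
(i) age ≥ 18 — not met.
(ii) fee paid — not met.
(iii) prior license ≥ 5 yr — not satisfied.
(iv) safety training — fails.
(v) ≥150 ft from school — not met.
(a): F OR F OR F OR F OR F → false.
(b) primary residence — holds.
(2) = F AND T = false.
So Overall is not satisfied (F OR F).

No — denied.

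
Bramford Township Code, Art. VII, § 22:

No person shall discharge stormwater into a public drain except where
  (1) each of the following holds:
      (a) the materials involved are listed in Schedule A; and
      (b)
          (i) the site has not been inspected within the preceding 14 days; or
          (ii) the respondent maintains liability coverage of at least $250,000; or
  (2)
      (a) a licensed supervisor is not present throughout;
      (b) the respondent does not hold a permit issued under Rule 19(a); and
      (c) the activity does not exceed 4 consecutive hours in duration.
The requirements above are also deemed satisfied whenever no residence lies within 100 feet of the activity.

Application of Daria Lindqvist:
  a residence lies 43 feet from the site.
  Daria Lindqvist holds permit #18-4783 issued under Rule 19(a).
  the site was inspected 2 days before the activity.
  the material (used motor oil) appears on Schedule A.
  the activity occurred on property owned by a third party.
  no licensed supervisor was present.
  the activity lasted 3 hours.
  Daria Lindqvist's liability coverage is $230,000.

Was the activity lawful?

(a) Schedule A material — satisfied.
(i) not (site inspected) — not satisfied.
(ii) coverage ≥ $250,000 — fails.
(b): F OR F → false.
So (1) is not satisfied (T AND F).
(a) not (supervisor present) — holds.
(b) not (holds permit) — fails.
(c) ≤ 4 hrs duration — met.
(2) = T AND F AND T = false.
So Overall is not satisfied (F OR F).
Exception (no residence in 100 ft) — not satisfied.
Result: main false OR exception false → false.

No — unlawful.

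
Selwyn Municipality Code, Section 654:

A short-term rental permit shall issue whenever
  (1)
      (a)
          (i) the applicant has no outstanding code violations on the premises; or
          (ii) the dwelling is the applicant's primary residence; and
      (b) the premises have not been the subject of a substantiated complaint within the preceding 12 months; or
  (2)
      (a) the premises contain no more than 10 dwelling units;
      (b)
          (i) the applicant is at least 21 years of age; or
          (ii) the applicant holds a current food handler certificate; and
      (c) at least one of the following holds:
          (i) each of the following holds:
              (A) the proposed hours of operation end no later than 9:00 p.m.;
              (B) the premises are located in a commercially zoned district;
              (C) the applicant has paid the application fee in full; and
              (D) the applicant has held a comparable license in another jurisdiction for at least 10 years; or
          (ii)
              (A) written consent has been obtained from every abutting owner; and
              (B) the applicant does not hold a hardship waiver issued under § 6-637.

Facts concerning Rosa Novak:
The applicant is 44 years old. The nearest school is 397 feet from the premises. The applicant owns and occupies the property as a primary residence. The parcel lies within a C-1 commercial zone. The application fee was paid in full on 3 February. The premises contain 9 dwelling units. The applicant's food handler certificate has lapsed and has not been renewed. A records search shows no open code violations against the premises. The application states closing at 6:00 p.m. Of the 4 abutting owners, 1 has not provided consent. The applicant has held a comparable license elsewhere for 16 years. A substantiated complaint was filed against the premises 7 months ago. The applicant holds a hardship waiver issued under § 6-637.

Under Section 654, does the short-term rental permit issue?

Yes — granted.

(i) no code violations — satisfied.
(ii) primary residence — met.
So (a) is satisfied (T OR T).
(b) no complaint in 12 mo. — not met.
So (1) is not satisfied (T AND F).
(a) ≤ 10 units — holds.
(i) age ≥ 21 — satisfied.
(ii) food handler cert. — fails.
So (b) is satisfied (T OR F).
(A) closes by 9 p.m. — holds.
(B) commercially zoned — satisfied.
(C) fee paid — satisfied.
(D) prior license ≥ 10 yr — met.
(i) = T AND T AND T AND T = true.
(A) all abutters consent — fails.
(B) not (hardship waiver) — not satisfied.
So (ii) is not satisfied (F AND F).
So (c) is satisfied (T OR F).
(2) = T AND T AND T = true.
So Overall is satisfied (F OR T).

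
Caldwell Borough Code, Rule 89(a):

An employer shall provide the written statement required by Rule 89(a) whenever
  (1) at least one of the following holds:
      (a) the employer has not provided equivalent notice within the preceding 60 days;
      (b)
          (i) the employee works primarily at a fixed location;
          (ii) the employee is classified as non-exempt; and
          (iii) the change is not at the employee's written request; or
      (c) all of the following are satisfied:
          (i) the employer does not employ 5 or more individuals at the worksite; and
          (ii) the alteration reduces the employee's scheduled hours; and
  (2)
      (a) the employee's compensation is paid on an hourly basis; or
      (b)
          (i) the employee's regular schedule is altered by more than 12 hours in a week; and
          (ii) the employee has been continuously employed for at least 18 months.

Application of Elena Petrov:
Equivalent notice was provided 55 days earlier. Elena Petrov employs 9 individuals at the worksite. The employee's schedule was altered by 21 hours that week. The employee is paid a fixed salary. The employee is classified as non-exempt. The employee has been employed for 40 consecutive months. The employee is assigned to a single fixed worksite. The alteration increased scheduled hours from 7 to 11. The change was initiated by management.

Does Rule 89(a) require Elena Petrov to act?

Yes — required.

(a) no recent notice — fails.
(i) fixed location — met.
(ii) non-exempt — met.
(iii) not employee-requested — satisfied.
(b): T AND T AND T → true.
(i) not (≥ 5 at site) — not met.
(ii) hours reduced — not met.
(c): F AND F → false.
(1) = F OR T OR F = true.
(a) hourly-paid — not satisfied.
(i) schedule shift > 12h — satisfied.
(ii) tenure ≥ 18 mo. — satisfied.
So (b) is satisfied (T AND T).
(2) = F OR T = true.
So Overall is satisfied (T AND T).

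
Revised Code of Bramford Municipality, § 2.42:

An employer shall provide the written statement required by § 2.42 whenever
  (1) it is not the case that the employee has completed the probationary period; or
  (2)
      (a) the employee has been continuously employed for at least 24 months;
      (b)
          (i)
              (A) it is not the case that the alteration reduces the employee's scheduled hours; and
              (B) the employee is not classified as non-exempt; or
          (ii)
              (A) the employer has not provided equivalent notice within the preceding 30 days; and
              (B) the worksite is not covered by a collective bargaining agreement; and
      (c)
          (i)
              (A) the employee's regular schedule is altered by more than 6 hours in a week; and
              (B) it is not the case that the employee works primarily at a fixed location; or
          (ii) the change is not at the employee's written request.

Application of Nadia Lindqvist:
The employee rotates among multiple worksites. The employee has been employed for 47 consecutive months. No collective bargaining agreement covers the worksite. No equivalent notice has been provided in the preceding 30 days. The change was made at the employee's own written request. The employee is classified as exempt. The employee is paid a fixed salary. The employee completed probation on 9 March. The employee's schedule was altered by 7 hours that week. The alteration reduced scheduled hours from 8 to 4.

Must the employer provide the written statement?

Yes — required.

(1) not (past probation) — not satisfied.
(a) tenure ≥ 24 mo. — holds.
(A) not (hours reduced) — not met.
(B) not (non-exempt) — met.
(i) = F AND T = false.
(A) no recent notice — holds.
(B) no CBA — met.
(ii) = T AND T = true.
(b) = F OR T = true.
(A) schedule shift > 6h — holds.
(B) not (fixed location) — met.
(i) = T AND T = true.
(ii) not employee-requested — not met.
(c) = T OR F = true.
So (2) is satisfied (T AND T AND T).
Overall = F OR T = true.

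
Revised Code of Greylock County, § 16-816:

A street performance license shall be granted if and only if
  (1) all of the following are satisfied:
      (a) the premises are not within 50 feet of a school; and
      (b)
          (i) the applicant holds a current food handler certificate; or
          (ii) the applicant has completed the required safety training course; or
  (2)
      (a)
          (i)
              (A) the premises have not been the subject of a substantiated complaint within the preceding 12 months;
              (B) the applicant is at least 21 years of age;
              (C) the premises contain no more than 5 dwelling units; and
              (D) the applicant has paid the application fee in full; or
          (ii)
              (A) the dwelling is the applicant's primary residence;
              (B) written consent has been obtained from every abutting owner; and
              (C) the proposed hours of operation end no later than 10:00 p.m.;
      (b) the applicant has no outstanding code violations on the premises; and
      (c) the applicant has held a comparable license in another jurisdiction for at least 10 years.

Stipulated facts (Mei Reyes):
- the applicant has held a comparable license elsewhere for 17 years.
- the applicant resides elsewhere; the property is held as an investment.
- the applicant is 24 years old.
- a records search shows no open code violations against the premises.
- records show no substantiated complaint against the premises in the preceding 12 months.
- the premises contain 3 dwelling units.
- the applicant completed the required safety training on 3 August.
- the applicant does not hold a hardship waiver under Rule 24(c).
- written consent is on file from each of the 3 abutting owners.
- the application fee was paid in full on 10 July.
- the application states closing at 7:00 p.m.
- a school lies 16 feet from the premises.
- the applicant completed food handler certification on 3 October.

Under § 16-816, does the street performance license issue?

(a) ≥50 ft from school — not met.
(i) food handler cert. — met.
(ii) safety training — holds.
So (b) is satisfied (T OR T).
(1) = F AND T = false.
(A) no complaint in 12 mo. — satisfied.
(B) age ≥ 21 — met.
(C) ≤ 5 units — satisfied.
(D) fee paid — satisfied.
(i) = T AND T AND T AND T = true.
(A) primary residence — not met.
(B) all abutters consent — met.
(C) closes by 10 p.m. — satisfied.
(ii): F AND T AND T → false.
(a): T OR F → true.
(b) no code violations — holds.
(c) prior license ≥ 10 yr — satisfied.
(2): T AND T AND T → true.
Overall = F OR T = true.

Yes — granted.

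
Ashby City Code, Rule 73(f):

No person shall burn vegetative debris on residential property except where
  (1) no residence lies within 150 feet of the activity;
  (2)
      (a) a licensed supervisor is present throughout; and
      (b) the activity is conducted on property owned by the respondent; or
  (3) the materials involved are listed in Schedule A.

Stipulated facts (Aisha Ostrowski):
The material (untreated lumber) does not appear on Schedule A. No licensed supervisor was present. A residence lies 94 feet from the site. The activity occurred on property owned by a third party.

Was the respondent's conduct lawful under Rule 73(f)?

(1) no residence in 150 ft — fails.
(a) supervisor present — not met.
(b) own property — fails.
(2): F AND F → false.
(3) Schedule A material — not met.
Overall = F OR F OR F = false.

No — unlawful.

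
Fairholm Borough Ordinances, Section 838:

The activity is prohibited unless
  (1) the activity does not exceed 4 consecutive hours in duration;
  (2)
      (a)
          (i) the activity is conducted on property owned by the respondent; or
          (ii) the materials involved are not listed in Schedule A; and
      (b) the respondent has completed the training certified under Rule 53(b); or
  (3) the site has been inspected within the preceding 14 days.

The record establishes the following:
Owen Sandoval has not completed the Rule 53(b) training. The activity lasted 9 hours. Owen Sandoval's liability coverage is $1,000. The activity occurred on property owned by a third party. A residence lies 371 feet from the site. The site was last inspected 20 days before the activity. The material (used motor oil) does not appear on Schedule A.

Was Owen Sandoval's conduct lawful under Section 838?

(1) ≤ 4 hrs duration — fails.
(i) own property — not satisfied.
(ii) not (Schedule A material) — holds.
(a) = F OR T = true.
(b) training certified — not satisfied.
(2): T AND F → false.
(3) site inspected — fails.
Overall: F OR F OR F → false.

No — unlawful.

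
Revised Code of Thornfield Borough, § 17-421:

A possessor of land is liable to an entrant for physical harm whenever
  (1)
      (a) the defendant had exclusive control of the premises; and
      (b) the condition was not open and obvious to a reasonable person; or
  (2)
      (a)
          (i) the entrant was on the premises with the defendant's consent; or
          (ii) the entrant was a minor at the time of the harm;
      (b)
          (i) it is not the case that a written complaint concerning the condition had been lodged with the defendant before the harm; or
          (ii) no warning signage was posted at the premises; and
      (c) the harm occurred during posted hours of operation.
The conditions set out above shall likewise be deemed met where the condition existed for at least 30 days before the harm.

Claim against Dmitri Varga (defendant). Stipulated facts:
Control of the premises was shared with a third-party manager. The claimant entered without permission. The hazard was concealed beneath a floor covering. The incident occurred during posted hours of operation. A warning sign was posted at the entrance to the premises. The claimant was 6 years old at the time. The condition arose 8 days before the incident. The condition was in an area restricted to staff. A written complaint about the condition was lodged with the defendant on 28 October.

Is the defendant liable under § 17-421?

(a) exclusive control — fails.
(b) not open/obvious — met.
(1) = F AND T = false.
(i) consent to enter — not met.
(ii) entrant a minor — satisfied.
(a): F OR T → true.
(i) not (complaint lodged) — not met.
(ii) no signage posted — fails.
So (b) is not satisfied (F OR F).
(c) during posted hours — met.
(2): T AND F AND T → false.
So Overall is not satisfied (F OR F).
Exception (condition ≥30 days old) — not satisfied.
Result: main false OR exception false → false.

No — not liable.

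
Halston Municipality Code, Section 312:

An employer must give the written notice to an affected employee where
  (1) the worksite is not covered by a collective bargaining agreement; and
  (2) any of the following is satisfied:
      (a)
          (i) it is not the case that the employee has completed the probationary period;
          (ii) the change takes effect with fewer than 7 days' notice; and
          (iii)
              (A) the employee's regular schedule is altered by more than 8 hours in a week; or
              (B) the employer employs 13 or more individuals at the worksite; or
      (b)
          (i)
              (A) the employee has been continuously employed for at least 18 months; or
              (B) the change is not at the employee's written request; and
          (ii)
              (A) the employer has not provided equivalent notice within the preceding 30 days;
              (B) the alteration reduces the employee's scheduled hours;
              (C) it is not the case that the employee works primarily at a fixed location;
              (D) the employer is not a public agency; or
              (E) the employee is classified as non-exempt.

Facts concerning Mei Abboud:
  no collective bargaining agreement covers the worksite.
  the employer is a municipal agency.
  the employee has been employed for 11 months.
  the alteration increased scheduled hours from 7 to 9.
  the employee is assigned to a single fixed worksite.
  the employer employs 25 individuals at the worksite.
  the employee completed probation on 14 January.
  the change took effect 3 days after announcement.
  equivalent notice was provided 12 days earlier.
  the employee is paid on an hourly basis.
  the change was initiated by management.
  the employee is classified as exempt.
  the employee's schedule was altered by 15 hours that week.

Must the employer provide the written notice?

No — not required.

(1) no CBA — met.
(i) not (past probation) — not met.
(ii) < 7 days' notice — holds.
(A) schedule shift > 8h — holds.
(B) ≥ 13 at site — holds.
(iii) = T OR T = true.
So (a) is not satisfied (F AND T AND T).
(A) tenure ≥ 18 mo. — not met.
(B) not employee-requested — holds.
(i): F OR T → true.
(A) no recent notice — fails.
(B) hours reduced — not satisfied.
(C) not (fixed location) — fails.
(D) not (public agency) — not satisfied.
(E) non-exempt — not satisfied.
(ii) = F OR F OR F OR F OR F = false.
(b): T AND F → false.
(2): F OR F → false.
Overall = T AND F = false.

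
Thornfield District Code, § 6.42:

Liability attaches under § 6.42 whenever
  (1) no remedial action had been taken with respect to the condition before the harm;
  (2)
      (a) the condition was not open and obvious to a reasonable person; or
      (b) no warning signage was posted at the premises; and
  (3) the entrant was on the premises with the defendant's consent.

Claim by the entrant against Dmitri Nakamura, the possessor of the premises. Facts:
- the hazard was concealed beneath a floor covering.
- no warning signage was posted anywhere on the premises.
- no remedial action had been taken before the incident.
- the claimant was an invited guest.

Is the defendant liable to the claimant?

Yes — liable.

(1) no remedial action — holds.
(a) not open/obvious — holds.
(b) no signage posted — holds.
(2) = T OR T = true.
(3) consent to enter — met.
Overall: T AND T AND T → true.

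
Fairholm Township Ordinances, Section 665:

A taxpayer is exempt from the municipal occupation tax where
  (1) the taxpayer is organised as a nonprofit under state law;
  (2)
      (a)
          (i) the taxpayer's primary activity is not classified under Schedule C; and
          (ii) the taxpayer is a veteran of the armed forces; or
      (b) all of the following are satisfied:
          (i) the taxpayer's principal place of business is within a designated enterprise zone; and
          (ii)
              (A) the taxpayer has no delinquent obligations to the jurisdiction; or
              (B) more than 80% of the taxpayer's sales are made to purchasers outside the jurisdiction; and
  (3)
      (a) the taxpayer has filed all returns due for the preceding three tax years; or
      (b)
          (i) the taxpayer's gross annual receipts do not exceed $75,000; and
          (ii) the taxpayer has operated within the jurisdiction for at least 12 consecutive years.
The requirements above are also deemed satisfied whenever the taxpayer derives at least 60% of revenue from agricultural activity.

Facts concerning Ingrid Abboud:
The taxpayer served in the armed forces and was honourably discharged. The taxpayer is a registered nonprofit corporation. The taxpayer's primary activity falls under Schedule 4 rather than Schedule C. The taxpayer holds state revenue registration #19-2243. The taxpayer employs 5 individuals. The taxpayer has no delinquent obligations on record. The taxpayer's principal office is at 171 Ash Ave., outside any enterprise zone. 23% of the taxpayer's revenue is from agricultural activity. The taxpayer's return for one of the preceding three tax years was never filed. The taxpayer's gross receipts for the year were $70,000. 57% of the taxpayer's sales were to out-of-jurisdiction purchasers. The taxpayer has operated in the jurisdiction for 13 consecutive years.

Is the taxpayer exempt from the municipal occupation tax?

(1) nonprofit — holds.
(i) not (Schedule C activity) — met.
(ii) veteran — satisfied.
So (a) is satisfied (T AND T).
(i) in enterprise zone — fails.
(A) no delinquency — satisfied.
(B) >80% out-of-jur. sales — not satisfied.
(ii) = T OR F = true.
(b) = F AND T = false.
(2) = T OR F = true.
(a) returns current — not met.
(i) receipts ≤ $75,000 — satisfied.
(ii) ≥ 12 yrs in jurisdiction — holds.
(b) = T AND T = true.
(3): F OR T → true.
So Overall is satisfied (T AND T AND T).
Exception (≥60% agricultural) — not satisfied.
Result: main true OR exception false → true.

Yes — exempt.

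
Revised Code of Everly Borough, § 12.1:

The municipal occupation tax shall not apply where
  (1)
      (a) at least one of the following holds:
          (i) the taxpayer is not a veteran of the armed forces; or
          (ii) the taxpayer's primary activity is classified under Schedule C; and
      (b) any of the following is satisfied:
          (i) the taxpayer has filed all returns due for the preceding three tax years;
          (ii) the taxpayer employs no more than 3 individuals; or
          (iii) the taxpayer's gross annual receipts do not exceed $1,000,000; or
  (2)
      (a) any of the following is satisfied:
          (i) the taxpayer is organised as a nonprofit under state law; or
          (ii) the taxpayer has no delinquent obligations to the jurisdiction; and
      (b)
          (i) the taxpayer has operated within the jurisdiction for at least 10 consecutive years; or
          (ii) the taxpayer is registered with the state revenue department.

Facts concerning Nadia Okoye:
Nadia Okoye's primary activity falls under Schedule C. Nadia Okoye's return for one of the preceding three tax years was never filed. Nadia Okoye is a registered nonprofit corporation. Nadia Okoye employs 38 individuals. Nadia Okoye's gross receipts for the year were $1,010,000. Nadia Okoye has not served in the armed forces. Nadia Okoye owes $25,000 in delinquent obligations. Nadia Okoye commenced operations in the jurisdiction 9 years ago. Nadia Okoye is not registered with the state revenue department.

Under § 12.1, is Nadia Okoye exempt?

(i) not (veteran) — holds.
(ii) Schedule C activity — met.
So (a) is satisfied (T OR T).
(i) returns current — not met.
(ii) ≤ 3 employees — not satisfied.
(iii) receipts ≤ $1,000,000 — fails.
So (b) is not satisfied (F OR F OR F).
(1): T AND F → false.
(i) nonprofit — holds.
(ii) no delinquency — fails.
So (a) is satisfied (T OR F).
(i) ≥ 10 yrs in jurisdiction — not satisfied.
(ii) state-registered — fails.
(b): F OR F → false.
(2) = T AND F = false.
Overall: F OR F → false.

No — not exempt.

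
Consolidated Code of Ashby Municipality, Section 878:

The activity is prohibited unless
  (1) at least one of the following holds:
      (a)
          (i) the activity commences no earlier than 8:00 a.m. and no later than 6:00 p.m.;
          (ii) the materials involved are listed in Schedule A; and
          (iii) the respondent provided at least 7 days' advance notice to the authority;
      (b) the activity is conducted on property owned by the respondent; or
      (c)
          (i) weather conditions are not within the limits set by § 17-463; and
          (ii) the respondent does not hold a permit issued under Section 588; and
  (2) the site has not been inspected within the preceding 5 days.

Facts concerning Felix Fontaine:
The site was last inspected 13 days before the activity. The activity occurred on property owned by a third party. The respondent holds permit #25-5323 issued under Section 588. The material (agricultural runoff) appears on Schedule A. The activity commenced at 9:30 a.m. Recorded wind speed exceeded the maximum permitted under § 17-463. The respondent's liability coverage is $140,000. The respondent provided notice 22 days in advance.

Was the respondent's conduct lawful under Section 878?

Yes — lawful.

(i) start within hours — satisfied.
(ii) Schedule A material — met.
(iii) ≥7 days' notice — holds.
(a): T AND T AND T → true.
(b) own property — not satisfied.
(i) not (weather ok) — holds.
(ii) not (holds permit) — not met.
(c) = T AND F = false.
So (1) is satisfied (T OR F OR F).
(2) not (site inspected) — met.
Overall: T AND T → true.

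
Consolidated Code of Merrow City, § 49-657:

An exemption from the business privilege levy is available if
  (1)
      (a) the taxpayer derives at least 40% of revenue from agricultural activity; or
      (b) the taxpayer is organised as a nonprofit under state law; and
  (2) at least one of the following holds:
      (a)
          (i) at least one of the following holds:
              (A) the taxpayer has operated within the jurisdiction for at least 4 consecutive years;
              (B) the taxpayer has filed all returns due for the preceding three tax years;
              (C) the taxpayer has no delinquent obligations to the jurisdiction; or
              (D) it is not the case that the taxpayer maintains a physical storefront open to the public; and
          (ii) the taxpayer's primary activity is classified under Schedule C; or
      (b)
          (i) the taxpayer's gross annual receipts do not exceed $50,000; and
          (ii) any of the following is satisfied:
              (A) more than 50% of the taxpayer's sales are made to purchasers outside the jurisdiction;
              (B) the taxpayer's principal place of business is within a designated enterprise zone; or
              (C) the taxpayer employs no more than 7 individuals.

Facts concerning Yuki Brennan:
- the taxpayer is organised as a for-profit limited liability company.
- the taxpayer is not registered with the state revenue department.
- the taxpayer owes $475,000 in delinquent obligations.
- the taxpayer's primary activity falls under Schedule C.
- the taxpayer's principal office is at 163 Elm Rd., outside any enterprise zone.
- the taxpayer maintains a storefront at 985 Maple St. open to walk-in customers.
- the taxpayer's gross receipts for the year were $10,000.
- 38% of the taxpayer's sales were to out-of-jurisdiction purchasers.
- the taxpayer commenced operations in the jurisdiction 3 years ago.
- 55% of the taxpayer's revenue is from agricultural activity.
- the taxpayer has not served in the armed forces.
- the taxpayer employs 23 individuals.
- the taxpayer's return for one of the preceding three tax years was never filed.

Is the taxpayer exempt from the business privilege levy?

(a) ≥40% agricultural — met.
(b) nonprofit — not met.
(1) = T OR F = true.
(A) ≥ 4 yrs in jurisdiction — not met.
(B) returns current — not met.
(C) no delinquency — not met.
(D) not (has storefront) — not satisfied.
(i): F OR F OR F OR F → false.
(ii) Schedule C activity — met.
So (a) is not satisfied (F AND T).
(i) receipts ≤ $50,000 — holds.
(A) >50% out-of-jur. sales — not met.
(B) in enterprise zone — fails.
(C) ≤ 7 employees — not met.
(ii) = F OR F OR F = false.
So (b) is not satisfied (T AND F).
(2) = F OR F = false.
Overall = T AND F = false.

No — not exempt.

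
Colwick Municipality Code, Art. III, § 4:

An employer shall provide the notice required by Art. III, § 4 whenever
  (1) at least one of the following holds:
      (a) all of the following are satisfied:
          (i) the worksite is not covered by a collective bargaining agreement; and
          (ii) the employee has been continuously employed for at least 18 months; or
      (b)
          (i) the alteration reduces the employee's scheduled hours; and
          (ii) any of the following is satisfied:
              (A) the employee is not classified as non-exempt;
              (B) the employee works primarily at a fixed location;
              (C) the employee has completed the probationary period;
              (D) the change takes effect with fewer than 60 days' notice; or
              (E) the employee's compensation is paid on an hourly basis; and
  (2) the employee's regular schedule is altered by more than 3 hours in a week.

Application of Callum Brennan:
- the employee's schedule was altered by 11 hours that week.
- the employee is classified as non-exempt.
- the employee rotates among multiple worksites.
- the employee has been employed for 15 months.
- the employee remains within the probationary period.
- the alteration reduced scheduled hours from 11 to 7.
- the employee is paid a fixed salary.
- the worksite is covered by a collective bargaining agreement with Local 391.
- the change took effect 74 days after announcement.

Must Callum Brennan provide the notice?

(i) no CBA — fails.
(ii) tenure ≥ 18 mo. — not met.
(a): F AND F → false.
(i) hours reduced — holds.
(A) not (non-exempt) — not satisfied.
(B) fixed location — not met.
(C) past probation — not satisfied.
(D) < 60 days' notice — not met.
(E) hourly-paid — not met.
So (ii) is not satisfied (F OR F OR F OR F OR F).
So (b) is not satisfied (T AND F).
So (1) is not satisfied (F OR F).
(2) schedule shift > 3h — satisfied.
Overall = F AND T = false.

No — not required.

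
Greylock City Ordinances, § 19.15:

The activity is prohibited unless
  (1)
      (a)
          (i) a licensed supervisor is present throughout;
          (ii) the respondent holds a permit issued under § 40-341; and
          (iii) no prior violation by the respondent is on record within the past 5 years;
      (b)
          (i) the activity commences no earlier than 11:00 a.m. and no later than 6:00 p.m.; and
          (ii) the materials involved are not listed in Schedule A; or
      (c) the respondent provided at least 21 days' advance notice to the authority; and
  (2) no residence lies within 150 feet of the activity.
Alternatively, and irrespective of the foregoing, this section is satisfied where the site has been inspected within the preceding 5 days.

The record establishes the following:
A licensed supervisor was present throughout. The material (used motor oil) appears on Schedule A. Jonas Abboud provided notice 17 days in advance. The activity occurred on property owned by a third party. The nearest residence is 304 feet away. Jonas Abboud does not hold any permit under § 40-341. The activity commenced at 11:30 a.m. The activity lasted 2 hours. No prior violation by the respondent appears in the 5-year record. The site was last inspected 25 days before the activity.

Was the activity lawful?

No — unlawful.

(i) supervisor present — satisfied.
(ii) holds permit — not satisfied.
(iii) no prior violation — satisfied.
(a) = T AND F AND T = false.
(i) start within hours — holds.
(ii) not (Schedule A material) — fails.
(b): T AND F → false.
(c) ≥21 days' notice — not satisfied.
(1) = F OR F OR F = false.
(2) no residence in 150 ft — satisfied.
So Overall is not satisfied (F AND T).
Exception (site inspected) — not satisfied.
Result: main false OR exception false → false.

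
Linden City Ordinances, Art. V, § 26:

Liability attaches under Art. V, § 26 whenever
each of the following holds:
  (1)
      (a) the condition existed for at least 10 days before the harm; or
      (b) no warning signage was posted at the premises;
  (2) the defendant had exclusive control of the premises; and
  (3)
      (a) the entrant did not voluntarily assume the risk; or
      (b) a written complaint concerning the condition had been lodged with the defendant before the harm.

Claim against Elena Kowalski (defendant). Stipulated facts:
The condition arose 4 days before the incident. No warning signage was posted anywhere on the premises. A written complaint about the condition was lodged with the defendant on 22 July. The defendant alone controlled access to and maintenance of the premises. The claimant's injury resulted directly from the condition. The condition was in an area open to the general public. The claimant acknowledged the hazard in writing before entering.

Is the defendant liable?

Yes — liable.

(a) condition ≥10 days old — not satisfied.
(b) no signage posted — holds.
(1) = F OR T = true.
(2) exclusive control — met.
(a) no assumed risk — fails.
(b) complaint lodged — met.
So (3) is satisfied (F OR T).
Overall: T AND T AND T → true.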